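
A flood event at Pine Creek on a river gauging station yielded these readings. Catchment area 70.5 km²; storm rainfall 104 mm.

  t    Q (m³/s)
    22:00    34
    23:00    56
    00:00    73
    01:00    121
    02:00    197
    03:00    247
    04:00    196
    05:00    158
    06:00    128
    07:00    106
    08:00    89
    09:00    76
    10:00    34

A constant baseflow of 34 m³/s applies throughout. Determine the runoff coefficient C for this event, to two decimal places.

ΣQ_DR = 1073 m³/s; V = ΣQ_DR·Δt = 3.863 × 10^6 m³.
Runoff depth d = V / A = 54.79 mm.
C = d / P = 54.79 / 104 = 0.53.

C ≈ 0.53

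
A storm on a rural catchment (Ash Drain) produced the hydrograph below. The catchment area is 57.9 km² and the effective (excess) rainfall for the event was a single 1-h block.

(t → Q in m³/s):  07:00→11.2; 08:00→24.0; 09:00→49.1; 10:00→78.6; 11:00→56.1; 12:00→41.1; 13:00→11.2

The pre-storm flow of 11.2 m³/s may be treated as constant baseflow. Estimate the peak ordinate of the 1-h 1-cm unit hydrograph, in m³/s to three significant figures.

U_p ≈ 56.2 m³/s

Direct runoff: 0.0, 12.8, 37.9, 67.4, 44.9, 29.9, 0.0 m³/s; ΣQ_DR = 192.9 m³/s, peak = 67.4 m³/s.
Runoff depth d = ΣQ_DR·Δt / A = 192.9 × 3600 / (57.9 km²) = 11.99 mm.
The 1-cm UH is the DRH scaled by (10 mm)/d, so U_p = 67.4 × 10/11.99 = 56.2 m³/s.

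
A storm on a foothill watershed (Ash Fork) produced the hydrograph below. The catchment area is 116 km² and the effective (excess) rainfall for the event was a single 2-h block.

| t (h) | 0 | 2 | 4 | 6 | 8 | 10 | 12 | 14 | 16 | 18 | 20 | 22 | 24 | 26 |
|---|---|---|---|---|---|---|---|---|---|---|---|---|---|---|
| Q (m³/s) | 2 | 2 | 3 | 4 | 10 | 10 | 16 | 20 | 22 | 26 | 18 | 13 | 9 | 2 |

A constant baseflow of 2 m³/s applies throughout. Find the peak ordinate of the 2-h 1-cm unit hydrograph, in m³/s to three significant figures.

Direct runoff: 0.0, 0.0, 1.0, 2.0, 8.0, 8.0, 14.0, 18.0, 20.0, 24.0, 16.0, 11.0, 7.0, 0.0 m³/s; ΣQ_DR = 129.0 m³/s, peak = 24.0 m³/s.
Runoff depth d = ΣQ_DR·Δt / A = 129.0 × 7200 / (116 km²) = 8.007 mm.
The 1-cm UH is the DRH scaled by (10 mm)/d, so U_p = 24.0 × 10/8.007 = 30.0 m³/s.

U_p ≈ 30.0 m³/s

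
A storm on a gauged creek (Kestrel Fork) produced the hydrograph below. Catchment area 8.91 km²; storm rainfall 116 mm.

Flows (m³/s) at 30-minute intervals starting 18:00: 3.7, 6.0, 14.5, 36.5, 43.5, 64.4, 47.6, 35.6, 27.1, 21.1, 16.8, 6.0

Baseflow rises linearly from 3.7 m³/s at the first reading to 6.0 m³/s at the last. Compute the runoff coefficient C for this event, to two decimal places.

C ≈ 0.46

ΣQ_DR = 264.6 m³/s; V = ΣQ_DR·Δt = 4.763 × 10^5 m³.
Runoff depth d = V / A = 53.45 mm.
C = d / P = 53.45 / 116 = 0.46.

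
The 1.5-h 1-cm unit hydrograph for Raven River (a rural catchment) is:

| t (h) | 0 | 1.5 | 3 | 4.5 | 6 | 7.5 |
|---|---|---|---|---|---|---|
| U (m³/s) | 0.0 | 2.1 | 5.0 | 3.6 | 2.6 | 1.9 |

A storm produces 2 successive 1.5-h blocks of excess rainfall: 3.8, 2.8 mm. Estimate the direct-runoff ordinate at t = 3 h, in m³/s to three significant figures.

By discrete convolution, Q_j = Σ (P_i / 10 mm) · U_{j−i}.
At t = 3 h (j=2): Q = (3.8/10)·5.0 + (2.8/10)·2.1 = 2.49 m³/s.

Q ≈ 2.49 m³/s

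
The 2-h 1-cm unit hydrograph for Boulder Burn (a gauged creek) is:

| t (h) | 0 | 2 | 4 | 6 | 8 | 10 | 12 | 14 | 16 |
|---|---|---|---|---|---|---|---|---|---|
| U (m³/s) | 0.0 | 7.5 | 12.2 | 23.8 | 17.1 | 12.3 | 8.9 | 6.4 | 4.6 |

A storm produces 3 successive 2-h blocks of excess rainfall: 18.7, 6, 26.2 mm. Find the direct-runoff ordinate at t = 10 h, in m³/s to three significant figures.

Q ≈ 95.6 m³/s

By discrete convolution, Q_j = Σ (P_i / 10 mm) · U_{j−i}.
At t = 10 h (j=5): Q = (18.7/10)·12.3 + (6/10)·17.1 + (26.2/10)·23.8 = 95.6 m³/s.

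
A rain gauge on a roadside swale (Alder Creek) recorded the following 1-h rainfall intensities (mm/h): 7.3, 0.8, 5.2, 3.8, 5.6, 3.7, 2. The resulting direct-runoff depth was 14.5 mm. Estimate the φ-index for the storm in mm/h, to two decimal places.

φ ≈ 2.22 mm/h

Only the 5 blocks with intensity above φ contribute runoff: 7.3, 5.2, 3.8, 5.6, 3.7 mm/h.
Σ(I−φ)·Δt = d  ⇒  (7.3+5.2+3.8+5.6+3.7 − 5φ)·1 = 14.5
φ = (25.60 − 14.5/1) / 5 = 2.22 mm/h.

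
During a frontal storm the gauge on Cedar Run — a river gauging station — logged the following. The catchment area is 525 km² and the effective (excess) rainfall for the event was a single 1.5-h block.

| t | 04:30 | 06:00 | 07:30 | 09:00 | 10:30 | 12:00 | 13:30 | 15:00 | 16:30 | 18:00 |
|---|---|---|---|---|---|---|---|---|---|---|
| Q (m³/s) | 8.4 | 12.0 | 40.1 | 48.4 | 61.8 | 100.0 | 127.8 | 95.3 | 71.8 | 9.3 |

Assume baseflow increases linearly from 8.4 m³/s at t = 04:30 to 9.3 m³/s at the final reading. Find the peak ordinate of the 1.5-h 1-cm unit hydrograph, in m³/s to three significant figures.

U_p ≈ 237 m³/s

Direct runoff: 0.00, 3.50, 31.50, 39.70, 53.00, 91.10, 118.80, 86.20, 62.60, 0.00 m³/s; ΣQ_DR = 486.4 m³/s, peak = 118.80 m³/s.
Runoff depth d = ΣQ_DR·Δt / A = 486.4 × 5400 / (525 km²) = 5.003 mm.
The 1-cm UH is the DRH scaled by (10 mm)/d, so U_p = 118.80 × 10/5.003 = 237 m³/s.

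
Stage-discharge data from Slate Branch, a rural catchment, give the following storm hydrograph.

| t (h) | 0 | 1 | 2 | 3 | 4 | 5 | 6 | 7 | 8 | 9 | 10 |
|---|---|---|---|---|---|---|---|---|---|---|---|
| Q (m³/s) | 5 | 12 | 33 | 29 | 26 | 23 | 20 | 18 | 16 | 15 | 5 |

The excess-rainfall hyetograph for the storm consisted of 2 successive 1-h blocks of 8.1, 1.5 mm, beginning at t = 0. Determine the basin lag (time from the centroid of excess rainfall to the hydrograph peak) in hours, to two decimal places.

Centroid of excess rainfall: t_c = Σ P_i·t̄_i / ΣP_i = 0.6562 h (block centres at 0.5, 1.5 h).
Hydrograph peak occurs at t = 2 h, so basin lag t_L = 2 − 0.6562 = 1.34 h.

t_L ≈ 1.34 h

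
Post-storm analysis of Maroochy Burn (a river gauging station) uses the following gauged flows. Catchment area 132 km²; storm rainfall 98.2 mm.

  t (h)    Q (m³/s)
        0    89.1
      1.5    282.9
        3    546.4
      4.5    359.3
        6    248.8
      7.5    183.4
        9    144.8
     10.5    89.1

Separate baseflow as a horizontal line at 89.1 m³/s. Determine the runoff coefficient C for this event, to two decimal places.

ΣQ_DR = 1231 m³/s; V = ΣQ_DR·Δt = 6.647 × 10^6 m³.
Runoff depth d = V / A = 50.36 mm.
C = d / P = 50.36 / 98.2 = 0.51.

C ≈ 0.51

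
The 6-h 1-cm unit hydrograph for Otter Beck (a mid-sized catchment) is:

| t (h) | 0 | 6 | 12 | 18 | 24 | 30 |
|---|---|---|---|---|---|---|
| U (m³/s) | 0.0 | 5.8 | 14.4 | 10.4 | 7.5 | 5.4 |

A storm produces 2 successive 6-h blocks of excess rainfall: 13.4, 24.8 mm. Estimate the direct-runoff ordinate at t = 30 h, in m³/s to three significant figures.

Q ≈ 25.8 m³/s

By discrete convolution, Q_j = Σ (P_i / 10 mm) · U_{j−i}.
At t = 30 h (j=5): Q = (13.4/10)·5.4 + (24.8/10)·7.5 = 25.8 m³/s.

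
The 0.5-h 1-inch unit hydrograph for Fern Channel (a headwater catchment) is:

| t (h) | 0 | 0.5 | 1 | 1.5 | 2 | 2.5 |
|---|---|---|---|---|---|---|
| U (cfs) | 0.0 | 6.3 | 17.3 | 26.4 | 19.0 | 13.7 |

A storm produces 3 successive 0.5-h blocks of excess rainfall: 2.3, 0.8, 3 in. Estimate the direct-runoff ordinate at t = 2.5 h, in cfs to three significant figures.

Q ≈ 126 cfs

By discrete convolution, Q_j = Σ (P_i / 1 in) · U_{j−i}.
At t = 2.5 h (j=5): Q = (2.3/1)·13.7 + (0.8/1)·19.0 + (3/1)·26.4 = 126 cfs.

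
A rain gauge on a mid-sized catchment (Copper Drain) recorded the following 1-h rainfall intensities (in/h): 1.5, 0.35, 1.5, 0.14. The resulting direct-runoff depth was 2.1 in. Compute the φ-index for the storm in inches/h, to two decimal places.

Only the 2 blocks with intensity above φ contribute runoff: 1.5, 1.5 in/h.
Σ(I−φ)·Δt = d  ⇒  (1.5+1.5 − 2φ)·1 = 2.1
φ = (3.000 − 2.1/1) / 2 = 0.45 in/h.

φ ≈ 0.45 in/h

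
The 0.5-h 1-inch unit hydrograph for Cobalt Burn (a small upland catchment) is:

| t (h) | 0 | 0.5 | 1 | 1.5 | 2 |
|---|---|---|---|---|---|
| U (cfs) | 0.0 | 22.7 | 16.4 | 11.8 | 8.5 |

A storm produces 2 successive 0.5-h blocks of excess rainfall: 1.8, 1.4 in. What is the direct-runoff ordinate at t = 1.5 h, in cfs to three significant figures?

Q ≈ 44.2 cfs

By discrete convolution, Q_j = Σ (P_i / 1 in) · U_{j−i}.
At t = 1.5 h (j=3): Q = (1.8/1)·11.8 + (1.4/1)·16.4 = 44.2 cfs.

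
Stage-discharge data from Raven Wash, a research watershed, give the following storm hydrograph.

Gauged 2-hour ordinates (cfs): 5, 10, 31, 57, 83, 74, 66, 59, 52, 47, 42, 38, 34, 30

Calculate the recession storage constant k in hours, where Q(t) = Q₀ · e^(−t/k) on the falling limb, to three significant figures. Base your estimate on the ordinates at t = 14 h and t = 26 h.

On the falling limb, Q drops from 59 to 30 cfs between t = 14 h and t = 26 h (Δt = 12 h).
k = −Δt / ln(Q₂/Q₁) = −12 / ln(30/59) = 17.7 h.

k ≈ 17.7 h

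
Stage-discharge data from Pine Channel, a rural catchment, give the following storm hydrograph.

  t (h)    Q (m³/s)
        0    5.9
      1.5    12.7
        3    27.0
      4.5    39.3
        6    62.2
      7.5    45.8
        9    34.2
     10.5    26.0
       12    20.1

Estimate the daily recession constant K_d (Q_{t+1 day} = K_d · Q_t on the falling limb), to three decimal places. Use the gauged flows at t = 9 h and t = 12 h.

K_d ≈ 0.014

Between t = 9 h and t = 12 h the flow falls from 34.2 to 20.1 m³/s over 2×1.5 h = 3 h.
Per-interval ratio K = (20.1/34.2)^(1/2) = 0.7666; K_d = K^(24/1.5) = 0.014.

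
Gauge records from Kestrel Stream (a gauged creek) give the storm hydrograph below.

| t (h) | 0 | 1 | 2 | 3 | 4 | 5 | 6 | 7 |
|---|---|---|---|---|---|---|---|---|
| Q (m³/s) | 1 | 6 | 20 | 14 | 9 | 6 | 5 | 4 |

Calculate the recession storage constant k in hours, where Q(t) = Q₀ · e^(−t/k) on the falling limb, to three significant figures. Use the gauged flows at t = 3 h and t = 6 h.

On the falling limb, Q drops from 14 to 5 m³/s between t = 3 h and t = 6 h (Δt = 3 h).
k = −Δt / ln(Q₂/Q₁) = −3 / ln(5/14) = 2.91 h.

k ≈ 2.91 h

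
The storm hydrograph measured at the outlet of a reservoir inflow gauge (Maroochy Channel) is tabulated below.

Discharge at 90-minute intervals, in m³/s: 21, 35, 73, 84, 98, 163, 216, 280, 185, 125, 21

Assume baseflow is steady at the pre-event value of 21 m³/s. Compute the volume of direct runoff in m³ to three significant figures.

V ≈ 5.78 × 10^6 m³

Direct-runoff ordinates (Q − Q_b): 0.0, 14.0, 52.0, 63.0, 77.0, 142.0, 195.0, 259.0, 164.0, 104.0, 0.0 m³/s.
ΣQ_DR = 1070 m³/s.
With Δt = 1.5 h = 5400 s, V = ΣQ_DR · Δt = 1070 × 5400 = 5.78 × 10^6 m³.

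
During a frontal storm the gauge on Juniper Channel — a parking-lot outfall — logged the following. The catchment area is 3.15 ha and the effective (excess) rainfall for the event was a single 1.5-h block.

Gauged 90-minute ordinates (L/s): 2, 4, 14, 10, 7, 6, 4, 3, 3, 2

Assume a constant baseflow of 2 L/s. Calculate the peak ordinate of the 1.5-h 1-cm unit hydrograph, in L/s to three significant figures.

Direct runoff: 0.0, 2.0, 12.0, 8.0, 5.0, 4.0, 2.0, 1.0, 1.0, 0.0 L/s; ΣQ_DR = 35.00 L/s, peak = 12.0 L/s.
Runoff depth d = ΣQ_DR·Δt / A = 35.00 × 5400 / (3.15 ha) = 6.000 mm.
The 1-cm UH is the DRH scaled by (10 mm)/d, so U_p = 12.0 × 10/6.000 = 20.0 L/s.

U_p ≈ 20.0 L/s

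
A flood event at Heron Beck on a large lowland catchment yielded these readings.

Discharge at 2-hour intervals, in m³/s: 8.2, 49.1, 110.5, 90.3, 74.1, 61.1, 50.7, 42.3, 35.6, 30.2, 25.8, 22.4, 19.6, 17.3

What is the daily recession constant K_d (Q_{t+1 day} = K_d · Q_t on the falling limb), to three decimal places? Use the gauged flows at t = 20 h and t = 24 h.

K_d ≈ 0.192

Between t = 20 h and t = 24 h the flow falls from 25.8 to 19.6 m³/s over 2×2 h = 4 h.
Per-interval ratio K = (19.6/25.8)^(1/2) = 0.8716; K_d = K^(24/2) = 0.192.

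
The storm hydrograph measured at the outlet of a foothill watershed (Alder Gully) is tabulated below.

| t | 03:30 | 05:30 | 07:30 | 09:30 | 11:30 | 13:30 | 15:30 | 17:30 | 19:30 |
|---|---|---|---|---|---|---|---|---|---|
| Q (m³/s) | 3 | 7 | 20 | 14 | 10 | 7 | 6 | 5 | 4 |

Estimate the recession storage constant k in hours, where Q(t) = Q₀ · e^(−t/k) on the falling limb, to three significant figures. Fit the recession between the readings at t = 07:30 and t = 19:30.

k ≈ 7.46 h

On the falling limb, Q drops from 20 to 4 m³/s between t = 07:30 and t = 19:30 (Δt = 12 h).
k = −Δt / ln(Q₂/Q₁) = −12 / ln(4/20) = 7.46 h.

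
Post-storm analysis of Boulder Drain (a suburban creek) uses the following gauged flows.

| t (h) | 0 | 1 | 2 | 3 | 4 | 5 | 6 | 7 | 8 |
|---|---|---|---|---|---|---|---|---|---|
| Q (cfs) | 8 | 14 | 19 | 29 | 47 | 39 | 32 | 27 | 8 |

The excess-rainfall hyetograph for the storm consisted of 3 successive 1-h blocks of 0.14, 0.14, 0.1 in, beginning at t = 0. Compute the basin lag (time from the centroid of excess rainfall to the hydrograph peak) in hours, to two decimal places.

t_L ≈ 2.61 h

Centroid of excess rainfall: t_c = Σ P_i·t̄_i / ΣP_i = 1.3947 h (block centres at 0.5, 1.5, 2.5 h).
Hydrograph peak occurs at t = 4 h, so basin lag t_L = 4 − 1.3947 = 2.61 h.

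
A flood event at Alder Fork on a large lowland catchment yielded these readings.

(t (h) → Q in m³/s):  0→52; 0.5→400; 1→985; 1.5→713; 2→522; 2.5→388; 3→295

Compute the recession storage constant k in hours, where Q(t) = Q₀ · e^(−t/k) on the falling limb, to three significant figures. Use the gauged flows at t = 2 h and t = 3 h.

k ≈ 1.75 h

On the falling limb, Q drops from 522 to 295 m³/s between t = 2 h and t = 3 h (Δt = 1 h).
k = −Δt / ln(Q₂/Q₁) = −1 / ln(295/522) = 1.75 h.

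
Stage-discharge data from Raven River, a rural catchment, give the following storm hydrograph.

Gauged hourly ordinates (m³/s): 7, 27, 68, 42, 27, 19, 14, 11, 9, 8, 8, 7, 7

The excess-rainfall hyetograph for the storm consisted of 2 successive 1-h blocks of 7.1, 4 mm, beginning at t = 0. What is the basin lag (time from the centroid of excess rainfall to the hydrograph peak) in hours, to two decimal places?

Centroid of excess rainfall: t_c = Σ P_i·t̄_i / ΣP_i = 0.8604 h (block centres at 0.5, 1.5 h).
Hydrograph peak occurs at t = 2 h, so basin lag t_L = 2 − 0.8604 = 1.14 h.

t_L ≈ 1.14 h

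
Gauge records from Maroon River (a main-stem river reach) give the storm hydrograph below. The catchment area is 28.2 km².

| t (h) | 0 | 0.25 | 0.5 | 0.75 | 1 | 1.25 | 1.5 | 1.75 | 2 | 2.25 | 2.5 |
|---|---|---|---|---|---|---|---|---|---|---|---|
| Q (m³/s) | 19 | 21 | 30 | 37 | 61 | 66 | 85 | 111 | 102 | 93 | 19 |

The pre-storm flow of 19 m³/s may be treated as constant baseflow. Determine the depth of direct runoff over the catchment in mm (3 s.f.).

Direct runoff: 0.0, 2.0, 11.0, 18.0, 42.0, 47.0, 66.0, 92.0, 83.0, 74.0, 0.0 m³/s; ΣQ_DR = 435.0 m³/s.
V = ΣQ_DR · Δt = 435.0 × 900 s = 3.915 × 10^5 m³.
Over A = 28.2 km², depth = V / A = 13.9 mm.

d ≈ 13.9 mm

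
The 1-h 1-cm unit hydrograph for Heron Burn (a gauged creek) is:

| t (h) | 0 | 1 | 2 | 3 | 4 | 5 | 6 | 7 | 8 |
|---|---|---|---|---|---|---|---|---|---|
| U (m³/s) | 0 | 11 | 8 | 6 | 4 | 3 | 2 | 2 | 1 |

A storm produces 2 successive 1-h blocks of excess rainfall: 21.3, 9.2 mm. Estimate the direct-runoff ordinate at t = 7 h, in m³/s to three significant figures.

By discrete convolution, Q_j = Σ (P_i / 10 mm) · U_{j−i}.
At t = 7 h (j=7): Q = (21.3/10)·2 + (9.2/10)·2 = 6.10 m³/s.

Q ≈ 6.10 m³/s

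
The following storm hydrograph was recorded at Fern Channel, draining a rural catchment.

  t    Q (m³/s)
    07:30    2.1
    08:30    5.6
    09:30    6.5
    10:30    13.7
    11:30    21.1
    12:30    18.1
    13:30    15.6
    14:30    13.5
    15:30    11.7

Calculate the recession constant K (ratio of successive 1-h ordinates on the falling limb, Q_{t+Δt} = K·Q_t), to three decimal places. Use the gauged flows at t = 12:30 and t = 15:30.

Using the recession-limb readings at t = 12:30 and t = 15:30: Q falls from 18.1 to 11.7 m³/s over 3 intervals.
K = (Q₂/Q₁)^(1/3) = (11.7/18.1)^(1/3) = 0.865.

K ≈ 0.865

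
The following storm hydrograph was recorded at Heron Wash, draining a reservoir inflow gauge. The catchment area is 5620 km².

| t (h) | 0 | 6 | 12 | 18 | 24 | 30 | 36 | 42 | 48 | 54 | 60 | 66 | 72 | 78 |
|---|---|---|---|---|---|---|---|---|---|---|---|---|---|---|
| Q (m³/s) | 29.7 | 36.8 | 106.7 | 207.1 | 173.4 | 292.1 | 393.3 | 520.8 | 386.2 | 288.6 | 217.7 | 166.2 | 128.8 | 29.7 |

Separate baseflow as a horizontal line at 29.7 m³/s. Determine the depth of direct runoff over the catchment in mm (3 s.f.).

Direct runoff: 0.0, 7.1, 77.0, 177.4, 143.7, 262.4, 363.6, 491.1, 356.5, 258.9, 188.0, 136.5, 99.1, 0.0 m³/s; ΣQ_DR = 2561 m³/s.
V = ΣQ_DR · Δt = 2561 × 21600 s = 5.532 × 10^7 m³.
Over A = 5620 km², depth = V / A = 9.84 mm.

d ≈ 9.84 mm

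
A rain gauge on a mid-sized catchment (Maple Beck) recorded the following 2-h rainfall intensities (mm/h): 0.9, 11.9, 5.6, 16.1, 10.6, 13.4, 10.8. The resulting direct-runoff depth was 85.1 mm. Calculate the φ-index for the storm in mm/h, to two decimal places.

φ ≈ 4.31 mm/h

Only the 6 blocks with intensity above φ contribute runoff: 11.9, 5.6, 16.1, 10.6, 13.4, 10.8 mm/h.
Σ(I−φ)·Δt = d  ⇒  (11.9+5.6+16.1+10.6+13.4+10.8 − 6φ)·2 = 85.1
φ = (68.40 − 85.1/2) / 6 = 4.31 mm/h.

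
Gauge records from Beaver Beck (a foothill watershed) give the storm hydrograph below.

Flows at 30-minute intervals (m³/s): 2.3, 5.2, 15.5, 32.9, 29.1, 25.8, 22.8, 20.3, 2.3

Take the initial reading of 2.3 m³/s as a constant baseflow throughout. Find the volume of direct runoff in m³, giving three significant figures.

Direct-runoff ordinates (Q − Q_b): 0.0, 2.9, 13.2, 30.6, 26.8, 23.5, 20.5, 18.0, 0.0 m³/s.
ΣQ_DR = 135.5 m³/s.
With Δt = 0.5 h = 1800 s, V = ΣQ_DR · Δt = 135.5 × 1800 = 2.44 × 10^5 m³.

V ≈ 2.44 × 10^5 m³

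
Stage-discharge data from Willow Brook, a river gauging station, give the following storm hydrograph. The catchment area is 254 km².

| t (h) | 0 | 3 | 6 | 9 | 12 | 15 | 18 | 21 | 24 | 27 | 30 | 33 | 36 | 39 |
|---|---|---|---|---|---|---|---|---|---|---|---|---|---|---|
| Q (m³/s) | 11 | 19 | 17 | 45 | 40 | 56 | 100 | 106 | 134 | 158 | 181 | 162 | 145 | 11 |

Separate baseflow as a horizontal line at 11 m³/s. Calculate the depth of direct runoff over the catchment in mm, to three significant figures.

d ≈ 43.8 mm

Direct runoff: 0.0, 8.0, 6.0, 34.0, 29.0, 45.0, 89.0, 95.0, 123.0, 147.0, 170.0, 151.0, 134.0, 0.0 m³/s; ΣQ_DR = 1031 m³/s.
V = ΣQ_DR · Δt = 1031 × 10800 s = 1.113 × 10^7 m³.
Over A = 254 km², depth = V / A = 43.8 mm.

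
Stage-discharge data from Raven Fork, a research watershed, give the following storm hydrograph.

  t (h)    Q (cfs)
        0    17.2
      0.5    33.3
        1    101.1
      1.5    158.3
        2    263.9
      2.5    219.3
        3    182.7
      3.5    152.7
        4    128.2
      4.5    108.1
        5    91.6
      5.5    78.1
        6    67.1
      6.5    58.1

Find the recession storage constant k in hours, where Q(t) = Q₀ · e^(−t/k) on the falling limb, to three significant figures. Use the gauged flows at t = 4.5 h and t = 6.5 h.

k ≈ 3.22 h

On the falling limb, Q drops from 108.1 to 58.1 cfs between t = 4.5 h and t = 6.5 h (Δt = 2 h).
k = −Δt / ln(Q₂/Q₁) = −2 / ln(58.1/108.1) = 3.22 h.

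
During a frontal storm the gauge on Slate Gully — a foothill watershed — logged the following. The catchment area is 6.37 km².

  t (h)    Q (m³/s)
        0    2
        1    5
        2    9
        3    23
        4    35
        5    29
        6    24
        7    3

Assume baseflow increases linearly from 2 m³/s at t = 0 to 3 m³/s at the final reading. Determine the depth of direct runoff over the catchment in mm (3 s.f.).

Direct runoff: 0.00, 2.86, 6.71, 20.57, 32.43, 26.29, 21.14, 0.00 m³/s; ΣQ_DR = 110.0 m³/s.
V = ΣQ_DR · Δt = 110.0 × 3600 s = 3.960 × 10^5 m³.
Over A = 6.37 km², depth = V / A = 62.2 mm.

d ≈ 62.2 mm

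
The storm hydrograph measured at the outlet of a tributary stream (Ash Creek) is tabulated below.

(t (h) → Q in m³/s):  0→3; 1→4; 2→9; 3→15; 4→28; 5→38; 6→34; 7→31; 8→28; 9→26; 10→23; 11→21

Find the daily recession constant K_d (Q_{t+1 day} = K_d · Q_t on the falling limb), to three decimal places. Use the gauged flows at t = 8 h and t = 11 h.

K_d ≈ 0.100

Between t = 8 h and t = 11 h the flow falls from 28 to 21 m³/s over 3×1 h = 3 h.
Per-interval ratio K = (21/28)^(1/3) = 0.9086; K_d = K^(24/1) = 0.100.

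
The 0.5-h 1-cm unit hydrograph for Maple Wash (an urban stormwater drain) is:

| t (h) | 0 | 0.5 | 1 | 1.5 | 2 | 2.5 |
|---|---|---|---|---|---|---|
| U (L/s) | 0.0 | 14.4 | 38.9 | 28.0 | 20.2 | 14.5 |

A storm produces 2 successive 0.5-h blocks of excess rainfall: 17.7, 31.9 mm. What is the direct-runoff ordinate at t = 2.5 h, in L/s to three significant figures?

By discrete convolution, Q_j = Σ (P_i / 10 mm) · U_{j−i}.
At t = 2.5 h (j=5): Q = (17.7/10)·14.5 + (31.9/10)·20.2 = 90.1 L/s.

Q ≈ 90.1 L/s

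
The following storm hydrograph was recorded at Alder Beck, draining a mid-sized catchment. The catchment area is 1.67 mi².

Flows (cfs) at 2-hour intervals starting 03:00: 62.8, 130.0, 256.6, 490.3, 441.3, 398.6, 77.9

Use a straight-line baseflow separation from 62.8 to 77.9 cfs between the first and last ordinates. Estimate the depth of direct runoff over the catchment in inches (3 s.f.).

d ≈ 2.53 in

Direct runoff: 0.00, 64.68, 188.77, 419.95, 368.43, 323.22, 0.00 cfs; ΣQ_DR = 1365 cfs.
V = ΣQ_DR · Δt = 1365 × 7200 s = 9.828 × 10^6 ft³.
Over A = 1.67 mi², depth = V / A = 2.53 in.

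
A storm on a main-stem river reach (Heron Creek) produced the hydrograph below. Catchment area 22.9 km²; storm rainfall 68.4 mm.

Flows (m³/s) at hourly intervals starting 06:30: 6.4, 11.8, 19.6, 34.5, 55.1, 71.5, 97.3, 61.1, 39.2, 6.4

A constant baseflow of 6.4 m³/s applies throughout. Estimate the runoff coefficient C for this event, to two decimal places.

ΣQ_DR = 338.9 m³/s; V = ΣQ_DR·Δt = 1.220 × 10^6 m³.
Runoff depth d = V / A = 53.28 mm.
C = d / P = 53.28 / 68.4 = 0.78.

C ≈ 0.78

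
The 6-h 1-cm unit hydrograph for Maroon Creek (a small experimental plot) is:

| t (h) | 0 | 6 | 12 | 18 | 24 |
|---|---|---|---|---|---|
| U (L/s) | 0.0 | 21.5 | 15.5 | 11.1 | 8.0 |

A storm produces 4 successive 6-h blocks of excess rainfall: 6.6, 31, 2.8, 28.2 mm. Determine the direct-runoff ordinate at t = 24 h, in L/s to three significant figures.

By discrete convolution, Q_j = Σ (P_i / 10 mm) · U_{j−i}.
At t = 24 h (j=4): Q = (6.6/10)·8.0 + (31/10)·11.1 + (2.8/10)·15.5 + (28.2/10)·21.5 = 105 L/s.

Q ≈ 105 L/s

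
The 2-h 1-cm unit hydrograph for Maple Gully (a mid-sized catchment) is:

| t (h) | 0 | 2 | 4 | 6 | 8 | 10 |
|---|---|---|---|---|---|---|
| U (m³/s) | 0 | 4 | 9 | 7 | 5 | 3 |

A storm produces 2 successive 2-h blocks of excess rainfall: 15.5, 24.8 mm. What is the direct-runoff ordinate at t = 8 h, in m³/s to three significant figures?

By discrete convolution, Q_j = Σ (P_i / 10 mm) · U_{j−i}.
At t = 8 h (j=4): Q = (15.5/10)·5 + (24.8/10)·7 = 25.1 m³/s.

Q ≈ 25.1 m³/s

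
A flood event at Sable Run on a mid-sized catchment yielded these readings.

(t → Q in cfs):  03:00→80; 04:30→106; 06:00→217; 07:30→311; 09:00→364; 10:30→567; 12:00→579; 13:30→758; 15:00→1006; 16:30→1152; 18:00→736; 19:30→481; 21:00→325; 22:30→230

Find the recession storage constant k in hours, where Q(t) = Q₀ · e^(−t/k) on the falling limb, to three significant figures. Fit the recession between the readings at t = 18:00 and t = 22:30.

k ≈ 3.87 h

On the falling limb, Q drops from 736 to 230 cfs between t = 18:00 and t = 22:30 (Δt = 4.5 h).
k = −Δt / ln(Q₂/Q₁) = −4.5 / ln(230/736) = 3.87 h.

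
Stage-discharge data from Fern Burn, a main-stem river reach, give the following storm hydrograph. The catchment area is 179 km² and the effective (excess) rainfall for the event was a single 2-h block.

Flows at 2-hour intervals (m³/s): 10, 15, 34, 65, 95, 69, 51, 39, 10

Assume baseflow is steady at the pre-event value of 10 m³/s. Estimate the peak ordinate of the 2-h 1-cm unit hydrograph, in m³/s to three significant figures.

Direct runoff: 0.0, 5.0, 24.0, 55.0, 85.0, 59.0, 41.0, 29.0, 0.0 m³/s; ΣQ_DR = 298.0 m³/s, peak = 85.0 m³/s.
Runoff depth d = ΣQ_DR·Δt / A = 298.0 × 7200 / (179 km²) = 11.99 mm.
The 1-cm UH is the DRH scaled by (10 mm)/d, so U_p = 85.0 × 10/11.99 = 70.9 m³/s.

U_p ≈ 70.9 m³/s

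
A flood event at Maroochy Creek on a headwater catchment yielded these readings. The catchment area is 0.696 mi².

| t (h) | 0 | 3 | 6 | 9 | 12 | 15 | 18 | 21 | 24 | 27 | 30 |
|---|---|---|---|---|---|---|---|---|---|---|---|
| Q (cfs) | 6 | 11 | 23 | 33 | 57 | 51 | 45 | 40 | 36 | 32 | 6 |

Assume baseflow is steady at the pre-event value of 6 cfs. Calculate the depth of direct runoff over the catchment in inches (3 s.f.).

d ≈ 1.83 in

Direct runoff: 0.0, 5.0, 17.0, 27.0, 51.0, 45.0, 39.0, 34.0, 30.0, 26.0, 0.0 cfs; ΣQ_DR = 274.0 cfs.
V = ΣQ_DR · Δt = 274.0 × 10800 s = 2.959 × 10^6 ft³.
Over A = 0.696 mi², depth = V / A = 1.83 in.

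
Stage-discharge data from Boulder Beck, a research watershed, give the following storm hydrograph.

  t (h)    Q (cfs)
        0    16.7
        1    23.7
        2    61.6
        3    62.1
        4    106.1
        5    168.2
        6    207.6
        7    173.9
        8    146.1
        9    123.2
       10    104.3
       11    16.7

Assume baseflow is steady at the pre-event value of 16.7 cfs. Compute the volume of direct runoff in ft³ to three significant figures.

V ≈ 3.64 × 10^6 ft³

Direct-runoff ordinates (Q − Q_b): 0.0, 7.0, 44.9, 45.4, 89.4, 151.5, 190.9, 157.2, 129.4, 106.5, 87.6, 0.0 cfs.
ΣQ_DR = 1010 cfs.
With Δt = 1 h = 3600 s, V = ΣQ_DR · Δt = 1010 × 3600 = 3.64 × 10^6 ft³.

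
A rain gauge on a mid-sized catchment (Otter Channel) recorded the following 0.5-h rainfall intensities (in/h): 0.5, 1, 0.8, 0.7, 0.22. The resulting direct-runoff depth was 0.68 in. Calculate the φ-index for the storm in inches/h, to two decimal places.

φ ≈ 0.41 in/h

Only the 4 blocks with intensity above φ contribute runoff: 0.5, 1, 0.8, 0.7 in/h.
Σ(I−φ)·Δt = d  ⇒  (0.5+1+0.8+0.7 − 4φ)·0.5 = 0.68
φ = (3.000 − 0.68/0.5) / 4 = 0.41 in/h.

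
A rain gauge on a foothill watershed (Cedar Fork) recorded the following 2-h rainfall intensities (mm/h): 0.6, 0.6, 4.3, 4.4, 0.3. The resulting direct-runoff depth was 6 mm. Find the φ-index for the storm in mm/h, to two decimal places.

Only the 2 blocks with intensity above φ contribute runoff: 4.3, 4.4 mm/h.
Σ(I−φ)·Δt = d  ⇒  (4.3+4.4 − 2φ)·2 = 6
φ = (8.700 − 6/2) / 2 = 2.85 mm/h.

φ ≈ 2.85 mm/h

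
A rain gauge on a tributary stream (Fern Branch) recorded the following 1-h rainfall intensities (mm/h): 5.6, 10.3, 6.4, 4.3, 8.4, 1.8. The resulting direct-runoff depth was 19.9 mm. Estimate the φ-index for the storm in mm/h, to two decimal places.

φ ≈ 3.02 mm/h

Only the 5 blocks with intensity above φ contribute runoff: 5.6, 10.3, 6.4, 4.3, 8.4 mm/h.
Σ(I−φ)·Δt = d  ⇒  (5.6+10.3+6.4+4.3+8.4 − 5φ)·1 = 19.9
φ = (35.00 − 19.9/1) / 5 = 3.02 mm/h.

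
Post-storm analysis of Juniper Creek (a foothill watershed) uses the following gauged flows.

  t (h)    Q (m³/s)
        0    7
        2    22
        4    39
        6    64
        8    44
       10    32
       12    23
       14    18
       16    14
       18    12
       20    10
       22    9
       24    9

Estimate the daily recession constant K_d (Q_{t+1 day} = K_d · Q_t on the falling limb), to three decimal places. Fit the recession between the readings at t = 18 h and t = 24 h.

Between t = 18 h and t = 24 h the flow falls from 12 to 9 m³/s over 3×2 h = 6 h.
Per-interval ratio K = (9/12)^(1/3) = 0.9086; K_d = K^(24/2) = 0.316.

K_d ≈ 0.316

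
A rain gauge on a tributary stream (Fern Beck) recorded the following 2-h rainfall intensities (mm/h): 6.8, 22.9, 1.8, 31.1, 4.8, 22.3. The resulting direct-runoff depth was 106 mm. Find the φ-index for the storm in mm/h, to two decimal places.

Only the 3 blocks with intensity above φ contribute runoff: 22.9, 31.1, 22.3 mm/h.
Σ(I−φ)·Δt = d  ⇒  (22.9+31.1+22.3 − 3φ)·2 = 106
φ = (76.30 − 106/2) / 3 = 7.77 mm/h.

φ ≈ 7.77 mm/h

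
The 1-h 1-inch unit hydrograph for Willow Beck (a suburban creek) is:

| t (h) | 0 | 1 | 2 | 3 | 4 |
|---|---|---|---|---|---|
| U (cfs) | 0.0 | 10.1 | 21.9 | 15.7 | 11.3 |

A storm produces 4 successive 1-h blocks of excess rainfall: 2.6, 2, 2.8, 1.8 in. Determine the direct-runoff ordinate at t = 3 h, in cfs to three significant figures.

Q ≈ 113 cfs

By discrete convolution, Q_j = Σ (P_i / 1 in) · U_{j−i}.
At t = 3 h (j=3): Q = (2.6/1)·15.7 + (2/1)·21.9 + (2.8/1)·10.1 + (1.8/1)·0.0 = 113 cfs.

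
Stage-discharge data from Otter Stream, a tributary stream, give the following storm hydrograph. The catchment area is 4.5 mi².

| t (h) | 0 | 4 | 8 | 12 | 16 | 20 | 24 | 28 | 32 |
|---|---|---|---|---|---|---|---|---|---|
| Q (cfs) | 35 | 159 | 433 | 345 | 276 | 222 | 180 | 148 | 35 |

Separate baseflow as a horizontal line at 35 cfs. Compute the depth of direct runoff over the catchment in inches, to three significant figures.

d ≈ 2.09 in

Direct runoff: 0.0, 124.0, 398.0, 310.0, 241.0, 187.0, 145.0, 113.0, 0.0 cfs; ΣQ_DR = 1518 cfs.
V = ΣQ_DR · Δt = 1518 × 14400 s = 2.186 × 10^7 ft³.
Over A = 4.5 mi², depth = V / A = 2.09 in.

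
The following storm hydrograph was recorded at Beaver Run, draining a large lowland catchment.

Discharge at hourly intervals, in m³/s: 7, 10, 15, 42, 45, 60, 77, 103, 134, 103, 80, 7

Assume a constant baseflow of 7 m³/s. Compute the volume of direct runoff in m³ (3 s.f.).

Direct-runoff ordinates (Q − Q_b): 0.0, 3.0, 8.0, 35.0, 38.0, 53.0, 70.0, 96.0, 127.0, 96.0, 73.0, 0.0 m³/s.
ΣQ_DR = 599.0 m³/s.
With Δt = 1 h = 3600 s, V = ΣQ_DR · Δt = 599.0 × 3600 = 2.16 × 10^6 m³.

V ≈ 2.16 × 10^6 m³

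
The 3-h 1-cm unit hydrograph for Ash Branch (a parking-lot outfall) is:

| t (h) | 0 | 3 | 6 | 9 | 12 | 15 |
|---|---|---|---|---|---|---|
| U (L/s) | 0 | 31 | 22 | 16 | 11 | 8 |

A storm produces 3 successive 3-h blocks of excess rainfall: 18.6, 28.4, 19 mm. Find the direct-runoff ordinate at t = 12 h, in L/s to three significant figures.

By discrete convolution, Q_j = Σ (P_i / 10 mm) · U_{j−i}.
At t = 12 h (j=4): Q = (18.6/10)·11 + (28.4/10)·16 + (19/10)·22 = 108 L/s.

Q ≈ 108 L/s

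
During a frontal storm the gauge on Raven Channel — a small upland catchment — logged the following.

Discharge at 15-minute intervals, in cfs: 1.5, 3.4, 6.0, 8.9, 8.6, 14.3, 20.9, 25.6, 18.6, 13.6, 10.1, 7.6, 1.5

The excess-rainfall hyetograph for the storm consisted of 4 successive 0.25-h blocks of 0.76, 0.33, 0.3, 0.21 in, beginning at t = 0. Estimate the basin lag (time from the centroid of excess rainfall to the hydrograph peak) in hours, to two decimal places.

t_L ≈ 1.38 h

Centroid of excess rainfall: t_c = Σ P_i·t̄_i / ΣP_i = 0.3687 h (block centres at 0.125, 0.375, 0.625, 0.875 h).
Hydrograph peak occurs at t = 1.75 h, so basin lag t_L = 1.75 − 0.3687 = 1.38 h.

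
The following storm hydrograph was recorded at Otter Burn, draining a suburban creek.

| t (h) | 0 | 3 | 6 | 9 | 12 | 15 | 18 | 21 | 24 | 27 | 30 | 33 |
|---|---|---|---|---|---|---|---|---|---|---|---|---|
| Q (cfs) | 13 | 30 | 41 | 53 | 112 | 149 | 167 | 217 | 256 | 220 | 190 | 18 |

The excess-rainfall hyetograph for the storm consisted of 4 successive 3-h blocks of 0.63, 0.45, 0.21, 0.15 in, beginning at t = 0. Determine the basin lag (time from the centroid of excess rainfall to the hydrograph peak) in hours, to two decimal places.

t_L ≈ 19.75 h

Centroid of excess rainfall: t_c = Σ P_i·t̄_i / ΣP_i = 4.2500 h (block centres at 1.5, 4.5, 7.5, 10.5 h).
Hydrograph peak occurs at t = 24 h, so basin lag t_L = 24 − 4.2500 = 19.75 h.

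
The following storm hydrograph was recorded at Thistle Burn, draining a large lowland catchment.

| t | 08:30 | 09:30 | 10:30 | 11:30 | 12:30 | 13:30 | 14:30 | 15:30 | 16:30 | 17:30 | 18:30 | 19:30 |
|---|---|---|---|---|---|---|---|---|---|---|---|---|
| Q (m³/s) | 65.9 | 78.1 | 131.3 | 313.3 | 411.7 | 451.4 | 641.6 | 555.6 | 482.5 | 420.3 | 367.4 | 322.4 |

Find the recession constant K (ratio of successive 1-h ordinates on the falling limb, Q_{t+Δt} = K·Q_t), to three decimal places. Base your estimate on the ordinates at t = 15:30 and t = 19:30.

Using the recession-limb readings at t = 15:30 and t = 19:30: Q falls from 555.6 to 322.4 m³/s over 4 intervals.
K = (Q₂/Q₁)^(1/4) = (322.4/555.6)^(1/4) = 0.873.

K ≈ 0.873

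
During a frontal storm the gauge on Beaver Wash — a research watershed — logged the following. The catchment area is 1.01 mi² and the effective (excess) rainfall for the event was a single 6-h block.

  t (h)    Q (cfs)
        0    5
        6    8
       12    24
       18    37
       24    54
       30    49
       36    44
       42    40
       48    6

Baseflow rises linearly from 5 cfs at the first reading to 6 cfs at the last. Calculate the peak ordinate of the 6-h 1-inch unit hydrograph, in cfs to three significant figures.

Direct runoff: 0.00, 2.88, 18.75, 31.62, 48.50, 43.38, 38.25, 34.12, 0.00 cfs; ΣQ_DR = 217.5 cfs, peak = 48.50 cfs.
Runoff depth d = ΣQ_DR·Δt / A = 217.5 × 21600 / (1.01 mi²) = 2.002 in.
The 1-inch UH is the DRH scaled by (1 in)/d, so U_p = 48.50 × 1/2.002 = 24.2 cfs.

U_p ≈ 24.2 cfs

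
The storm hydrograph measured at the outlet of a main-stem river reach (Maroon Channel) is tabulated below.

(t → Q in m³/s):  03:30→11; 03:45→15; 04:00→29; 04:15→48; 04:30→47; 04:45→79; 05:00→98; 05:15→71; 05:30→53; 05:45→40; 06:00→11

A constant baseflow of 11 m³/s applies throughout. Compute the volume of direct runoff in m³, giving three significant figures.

Direct-runoff ordinates (Q − Q_b): 0.0, 4.0, 18.0, 37.0, 36.0, 68.0, 87.0, 60.0, 42.0, 29.0, 0.0 m³/s.
ΣQ_DR = 381.0 m³/s.
With Δt = 0.25 h = 900 s, V = ΣQ_DR · Δt = 381.0 × 900 = 3.43 × 10^5 m³.

V ≈ 3.43 × 10^5 m³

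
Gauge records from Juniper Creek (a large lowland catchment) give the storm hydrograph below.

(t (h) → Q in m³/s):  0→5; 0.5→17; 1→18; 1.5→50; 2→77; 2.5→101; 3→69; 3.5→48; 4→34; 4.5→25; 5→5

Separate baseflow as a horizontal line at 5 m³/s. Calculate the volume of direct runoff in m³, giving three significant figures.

V ≈ 7.09 × 10^5 m³

Direct-runoff ordinates (Q − Q_b): 0.0, 12.0, 13.0, 45.0, 72.0, 96.0, 64.0, 43.0, 29.0, 20.0, 0.0 m³/s.
ΣQ_DR = 394.0 m³/s.
With Δt = 0.5 h = 1800 s, V = ΣQ_DR · Δt = 394.0 × 1800 = 7.09 × 10^5 m³.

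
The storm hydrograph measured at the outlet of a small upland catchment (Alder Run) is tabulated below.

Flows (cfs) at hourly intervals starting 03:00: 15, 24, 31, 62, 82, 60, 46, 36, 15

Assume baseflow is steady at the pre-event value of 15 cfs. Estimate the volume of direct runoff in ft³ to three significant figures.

Direct-runoff ordinates (Q − Q_b): 0.0, 9.0, 16.0, 47.0, 67.0, 45.0, 31.0, 21.0, 0.0 cfs.
ΣQ_DR = 236.0 cfs.
With Δt = 1 h = 3600 s, V = ΣQ_DR · Δt = 236.0 × 3600 = 8.50 × 10^5 ft³.

V ≈ 8.50 × 10^5 ft³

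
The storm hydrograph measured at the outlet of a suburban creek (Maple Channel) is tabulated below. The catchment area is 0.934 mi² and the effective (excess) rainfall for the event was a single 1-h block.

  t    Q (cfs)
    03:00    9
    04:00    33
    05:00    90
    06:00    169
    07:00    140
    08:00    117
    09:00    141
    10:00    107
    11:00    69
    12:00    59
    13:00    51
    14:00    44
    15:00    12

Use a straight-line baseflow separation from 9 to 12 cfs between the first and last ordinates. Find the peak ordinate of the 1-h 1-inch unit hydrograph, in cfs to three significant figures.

Direct runoff: 0.00, 23.75, 80.50, 159.25, 130.00, 106.75, 130.50, 96.25, 58.00, 47.75, 39.50, 32.25, 0.00 cfs; ΣQ_DR = 904.5 cfs, peak = 159.25 cfs.
Runoff depth d = ΣQ_DR·Δt / A = 904.5 × 3600 / (0.934 mi²) = 1.501 in.
The 1-inch UH is the DRH scaled by (1 in)/d, so U_p = 159.25 × 1/1.501 = 106 cfs.

U_p ≈ 106 cfs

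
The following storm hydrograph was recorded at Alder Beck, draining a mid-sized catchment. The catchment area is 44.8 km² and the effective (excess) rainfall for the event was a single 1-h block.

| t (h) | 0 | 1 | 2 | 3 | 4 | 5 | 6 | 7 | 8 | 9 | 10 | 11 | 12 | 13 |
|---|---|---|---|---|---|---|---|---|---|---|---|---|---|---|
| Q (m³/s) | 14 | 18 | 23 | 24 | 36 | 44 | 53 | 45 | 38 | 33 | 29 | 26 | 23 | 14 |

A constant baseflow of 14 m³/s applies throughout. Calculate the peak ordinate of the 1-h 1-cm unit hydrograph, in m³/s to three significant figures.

Direct runoff: 0.0, 4.0, 9.0, 10.0, 22.0, 30.0, 39.0, 31.0, 24.0, 19.0, 15.0, 12.0, 9.0, 0.0 m³/s; ΣQ_DR = 224.0 m³/s, peak = 39.0 m³/s.
Runoff depth d = ΣQ_DR·Δt / A = 224.0 × 3600 / (44.8 km²) = 18.00 mm.
The 1-cm UH is the DRH scaled by (10 mm)/d, so U_p = 39.0 × 10/18.00 = 21.7 m³/s.

U_p ≈ 21.7 m³/s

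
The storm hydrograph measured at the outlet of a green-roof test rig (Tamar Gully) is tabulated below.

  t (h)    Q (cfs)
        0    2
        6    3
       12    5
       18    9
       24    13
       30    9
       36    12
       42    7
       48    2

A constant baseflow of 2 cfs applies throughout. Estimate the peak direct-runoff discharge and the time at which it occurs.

Subtracting baseflow gives direct-runoff ordinates: 0.0, 1.0, 3.0, 7.0, 11.0, 7.0, 10.0, 5.0, 0.0 cfs.
The maximum is 11.0 cfs, occurring at the reading for t = 24 h.

Q_p = 11.0 cfs at t = 24 h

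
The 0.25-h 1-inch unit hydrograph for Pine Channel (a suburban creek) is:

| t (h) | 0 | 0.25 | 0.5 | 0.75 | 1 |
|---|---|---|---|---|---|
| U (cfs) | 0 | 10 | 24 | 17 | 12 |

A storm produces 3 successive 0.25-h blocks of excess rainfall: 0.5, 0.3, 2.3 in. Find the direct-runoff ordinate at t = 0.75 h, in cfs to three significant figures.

Q ≈ 38.7 cfs

By discrete convolution, Q_j = Σ (P_i / 1 in) · U_{j−i}.
At t = 0.75 h (j=3): Q = (0.5/1)·17 + (0.3/1)·24 + (2.3/1)·10 = 38.7 cfs.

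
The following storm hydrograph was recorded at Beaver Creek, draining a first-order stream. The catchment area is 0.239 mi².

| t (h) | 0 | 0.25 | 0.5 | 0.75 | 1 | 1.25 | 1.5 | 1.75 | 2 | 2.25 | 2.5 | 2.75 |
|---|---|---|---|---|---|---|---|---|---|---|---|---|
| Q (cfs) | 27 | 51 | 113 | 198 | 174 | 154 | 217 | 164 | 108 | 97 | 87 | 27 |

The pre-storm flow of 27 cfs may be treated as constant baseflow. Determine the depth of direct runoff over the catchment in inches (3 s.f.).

d ≈ 1.77 in

Direct runoff: 0.0, 24.0, 86.0, 171.0, 147.0, 127.0, 190.0, 137.0, 81.0, 70.0, 60.0, 0.0 cfs; ΣQ_DR = 1093 cfs.
V = ΣQ_DR · Δt = 1093 × 900 s = 9.837 × 10^5 ft³.
Over A = 0.239 mi², depth = V / A = 1.77 in.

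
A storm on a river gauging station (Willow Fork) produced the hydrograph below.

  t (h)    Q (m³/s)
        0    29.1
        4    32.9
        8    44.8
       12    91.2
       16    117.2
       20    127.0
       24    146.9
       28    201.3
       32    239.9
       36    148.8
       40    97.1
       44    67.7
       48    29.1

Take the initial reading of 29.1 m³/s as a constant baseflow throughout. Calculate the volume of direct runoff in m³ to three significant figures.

Direct-runoff ordinates (Q − Q_b): 0.0, 3.8, 15.7, 62.1, 88.1, 97.9, 117.8, 172.2, 210.8, 119.7, 68.0, 38.6, 0.0 m³/s.
ΣQ_DR = 994.7 m³/s.
With Δt = 4 h = 14400 s, V = ΣQ_DR · Δt = 994.7 × 14400 = 1.43 × 10^7 m³.

V ≈ 1.43 × 10^7 m³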